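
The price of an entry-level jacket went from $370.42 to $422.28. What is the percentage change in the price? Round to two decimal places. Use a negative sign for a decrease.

14.00%

Change: $422.28 − $370.42 = $51.86.
Relative to the original: $51.86 ÷ $370.42 ≈ 14.00%.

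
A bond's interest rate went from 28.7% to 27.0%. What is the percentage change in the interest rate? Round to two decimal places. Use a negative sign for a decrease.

The change is 27.0 − 28.7 = -1.7 percentage points.
Relative to the original 28.7%, that is -1.7 ÷ 28.7 ≈ -5.92%.

-5.92%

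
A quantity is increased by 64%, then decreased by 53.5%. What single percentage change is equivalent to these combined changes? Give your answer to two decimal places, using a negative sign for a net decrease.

-23.74%

A 64% increase multiplies by 1.64.
Then a 53.5% decrease: 1.64 × 0.465 = 0.7626.
Overall factor 0.7626, i.e. -23.74%.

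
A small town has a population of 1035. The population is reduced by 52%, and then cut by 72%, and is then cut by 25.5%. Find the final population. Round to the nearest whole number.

After the 52% decrease: 1035 × 0.48 = 496.8.
Apply the 72% decrease: 496.8 × 0.28 = 139.104.
After the 25.5% decrease: 139.104 × 0.745 = 103.63248 ≈ 104.

104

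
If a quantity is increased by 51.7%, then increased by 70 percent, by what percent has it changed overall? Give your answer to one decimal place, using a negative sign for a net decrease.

157.9%

A 51.7% increase multiplies by 1.517.
Then a 70% increase: 1.517 × 1.7 = 2.5789.
Overall factor 2.5789, i.e. 157.9%.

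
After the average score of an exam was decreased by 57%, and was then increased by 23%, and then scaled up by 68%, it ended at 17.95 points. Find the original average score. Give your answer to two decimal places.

20.20 points

The overall multiplier applied was 0.43 × 1.23 × 1.68 = 0.888552.
So the original average score was 17.95 ÷ 0.888552 ≈ 20.20 points.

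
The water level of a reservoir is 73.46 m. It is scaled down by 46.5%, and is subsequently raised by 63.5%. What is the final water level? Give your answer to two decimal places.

Each change multiplies by a factor: 0.535 × 1.635 = 0.874725.
73.46 × 0.874725 = 64.2572985 ≈ 64.26.

64.26 m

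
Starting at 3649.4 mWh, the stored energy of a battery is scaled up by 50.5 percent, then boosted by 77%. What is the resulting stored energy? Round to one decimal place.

9721.5 mWh

Each change multiplies by a factor: 1.505 × 1.77 = 2.66385.
3649.4 × 2.66385 = 9721.45419 ≈ 9721.5.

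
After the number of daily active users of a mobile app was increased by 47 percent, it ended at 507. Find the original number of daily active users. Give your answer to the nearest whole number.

The overall multiplier applied was 1.47.
So the original number of daily active users was 507 ÷ 1.47 ≈ 345.

345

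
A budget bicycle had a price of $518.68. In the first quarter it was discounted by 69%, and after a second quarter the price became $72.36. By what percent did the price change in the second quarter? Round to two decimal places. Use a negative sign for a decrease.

After the first quarter: $518.68 × 0.31 = $160.7908.
Second-quarter multiplier: $72.36 ÷ $160.7908 ≈ 0.450026.
That is a change of -55.00%.

-55.00%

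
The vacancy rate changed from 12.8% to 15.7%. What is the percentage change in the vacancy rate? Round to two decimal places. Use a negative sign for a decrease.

22.66%

The change is 15.7 − 12.8 = 2.9 percentage points.
Relative to the original 12.8%, that is 2.9 ÷ 12.8 ≈ 22.66%.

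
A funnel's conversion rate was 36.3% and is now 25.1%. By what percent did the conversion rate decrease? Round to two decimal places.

30.85%

The change is 25.1 − 36.3 = -11.2 percentage points.
Relative to the original 36.3%, that is -11.2 ÷ 36.3 ≈ -30.85%.
So the conversion rate fell by 30.85%.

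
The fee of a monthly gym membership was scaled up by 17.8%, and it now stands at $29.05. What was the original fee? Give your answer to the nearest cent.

The overall multiplier applied was 1.178.
So the original fee was $29.05 ÷ 1.178 ≈ $24.66.

$24.66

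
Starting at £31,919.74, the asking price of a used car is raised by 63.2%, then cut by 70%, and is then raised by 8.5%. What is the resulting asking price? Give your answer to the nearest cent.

Apply the 63.2% increase: £31,919.74 × 1.632 = £52093.01568.
70% decrease: £52093.01568 × 0.3 = £15627.904704.
8.5% increase: £15627.904704 × 1.085 = £16956.27660384 ≈ £16,956.28.

£16,956.28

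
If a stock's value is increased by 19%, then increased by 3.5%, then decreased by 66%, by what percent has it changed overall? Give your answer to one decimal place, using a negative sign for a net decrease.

A 19% increase multiplies by 1.19.
Then a 3.5% increase: 1.19 × 1.035 = 1.23165.
Then a 66% decrease: 1.23165 × 0.34 = 0.418761.
Overall factor 0.418761, i.e. -58.1%.

-58.1%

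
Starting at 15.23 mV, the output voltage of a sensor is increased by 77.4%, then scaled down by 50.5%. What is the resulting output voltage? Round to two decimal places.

77.4% increase: 15.23 × 1.774 = 27.01802.
Apply the 50.5% decrease: 27.01802 × 0.495 = 13.3739199 ≈ 13.37.

13.37 mV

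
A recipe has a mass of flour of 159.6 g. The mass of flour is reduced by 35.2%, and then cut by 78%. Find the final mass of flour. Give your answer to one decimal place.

22.8 g

Each change multiplies by a factor: 0.648 × 0.22 = 0.14256.
159.6 × 0.14256 = 22.752576 ≈ 22.8.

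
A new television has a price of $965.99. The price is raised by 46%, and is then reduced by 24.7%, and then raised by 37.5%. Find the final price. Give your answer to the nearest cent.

$1460.24

46% increase: $965.99 × 1.46 = $1410.3454.
After the 24.7% decrease: $1410.3454 × 0.753 = $1061.9900862.
Apply the 37.5% increase: $1061.9900862 × 1.375 = $1460.236368525 ≈ $1460.24.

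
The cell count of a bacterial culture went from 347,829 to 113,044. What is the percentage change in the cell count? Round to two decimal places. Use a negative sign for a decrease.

Change: 113,044 − 347,829 = -234,785.
Relative to the original: -234,785 ÷ 347,829 ≈ -67.50%.

-67.50%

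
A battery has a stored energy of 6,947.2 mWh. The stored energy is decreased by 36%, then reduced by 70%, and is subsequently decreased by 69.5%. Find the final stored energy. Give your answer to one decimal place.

406.8 mWh

36% decrease: 6,947.2 × 0.64 = 4446.208.
70% decrease: 4446.208 × 0.3 = 1333.8624.
Apply the 69.5% decrease: 1333.8624 × 0.305 = 406.828032 ≈ 406.8.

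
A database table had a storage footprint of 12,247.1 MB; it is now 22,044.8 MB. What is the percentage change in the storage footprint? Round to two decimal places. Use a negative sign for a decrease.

80.00%

Change: 22,044.8 − 12,247.1 = 9,797.7.
Relative to the original: 9,797.7 ÷ 12,247.1 ≈ 80.00%.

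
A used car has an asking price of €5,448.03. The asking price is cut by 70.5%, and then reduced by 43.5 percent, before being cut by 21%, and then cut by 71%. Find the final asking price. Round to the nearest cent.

€208.03

Each change multiplies by a factor: 0.295 × 0.565 × 0.79 × 0.29 = 0.0381852425.
€5,448.03 × 0.0381852425 = €208.034346697275 ≈ €208.03.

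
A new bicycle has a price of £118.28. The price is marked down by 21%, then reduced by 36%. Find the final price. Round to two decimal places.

£59.80

21% decrease: £118.28 × 0.79 = £93.4412.
36% decrease: £93.4412 × 0.64 = £59.802368 ≈ £59.80.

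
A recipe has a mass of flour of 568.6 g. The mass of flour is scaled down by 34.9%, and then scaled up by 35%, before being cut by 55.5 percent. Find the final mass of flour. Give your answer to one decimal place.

222.4 g

Each change multiplies by a factor: 0.651 × 1.35 × 0.445 = 0.39108825.
568.6 × 0.39108825 = 222.37277895 ≈ 222.4.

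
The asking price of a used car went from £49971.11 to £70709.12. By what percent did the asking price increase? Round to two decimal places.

41.50%

Change: £70709.12 − £49971.11 = £20738.01.
Relative to the original: £20738.01 ÷ £49971.11 ≈ 41.50%.
So the asking price increased by 41.50%.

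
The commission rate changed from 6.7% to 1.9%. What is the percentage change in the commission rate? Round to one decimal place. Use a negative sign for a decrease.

The change is 1.9 − 6.7 = -4.8 percentage points.
Relative to the original 6.7%, that is -4.8 ÷ 6.7 ≈ -71.6%.

-71.6%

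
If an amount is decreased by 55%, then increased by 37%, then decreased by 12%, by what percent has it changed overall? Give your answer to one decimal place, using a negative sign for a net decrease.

-45.7%

The combined multiplier is 0.45 × 1.37 × 0.88 = 0.54252.
That corresponds to a decrease of 45.7%.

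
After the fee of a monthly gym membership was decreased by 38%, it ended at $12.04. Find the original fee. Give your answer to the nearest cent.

$19.42

The overall multiplier applied was 0.62.
So the original fee was $12.04 ÷ 0.62 ≈ $19.42.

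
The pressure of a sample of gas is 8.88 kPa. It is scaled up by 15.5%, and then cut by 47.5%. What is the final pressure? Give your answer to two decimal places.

5.38 kPa

After the 15.5% increase: 8.88 × 1.155 = 10.2564.
After the 47.5% decrease: 10.2564 × 0.525 = 5.38461 ≈ 5.38.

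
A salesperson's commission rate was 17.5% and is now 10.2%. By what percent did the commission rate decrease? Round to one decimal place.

The change is 10.2 − 17.5 = -7.3 percentage points.
Relative to the original 17.5%, that is -7.3 ÷ 17.5 ≈ -41.7%.
So the commission rate fell by 41.7%.

41.7%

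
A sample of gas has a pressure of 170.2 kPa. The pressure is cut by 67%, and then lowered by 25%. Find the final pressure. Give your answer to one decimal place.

Each change multiplies by a factor: 0.33 × 0.75 = 0.2475.
170.2 × 0.2475 = 42.1245 ≈ 42.1.

42.1 kPa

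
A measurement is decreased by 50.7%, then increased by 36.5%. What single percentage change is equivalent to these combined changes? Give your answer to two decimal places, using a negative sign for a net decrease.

A 50.7% decrease multiplies by 0.493.
Then a 36.5% increase: 0.493 × 1.365 = 0.672945.
Overall factor 0.672945, i.e. -32.71%.

-32.71%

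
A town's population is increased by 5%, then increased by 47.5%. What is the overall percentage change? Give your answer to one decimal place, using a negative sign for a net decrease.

54.9%

The combined multiplier is 1.05 × 1.475 = 1.54875.
That corresponds to an increase of 54.9%.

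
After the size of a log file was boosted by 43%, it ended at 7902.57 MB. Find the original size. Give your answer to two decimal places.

The overall multiplier applied was 1.43.
So the original size was 7902.57 ÷ 1.43 ≈ 5526.27 MB.

5526.27 MB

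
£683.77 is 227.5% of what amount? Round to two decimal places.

£300.56

£683.77 ÷ 2.275 ≈ £300.56.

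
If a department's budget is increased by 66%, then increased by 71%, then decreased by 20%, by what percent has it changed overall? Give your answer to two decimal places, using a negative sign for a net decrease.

A 66% increase multiplies by 1.66.
Then a 71% increase: 1.66 × 1.71 = 2.8386.
Then a 20% decrease: 2.8386 × 0.8 = 2.27088.
Overall factor 2.27088, i.e. 127.09%.

127.09%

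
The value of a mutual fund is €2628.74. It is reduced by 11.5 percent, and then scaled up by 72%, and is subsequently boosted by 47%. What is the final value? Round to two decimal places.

€5882.16

After the 11.5% decrease: €2628.74 × 0.885 = €2326.4349.
72% increase: €2326.4349 × 1.72 = €4001.468028.
After the 47% increase: €4001.468028 × 1.47 = €5882.15800116 ≈ €5882.16.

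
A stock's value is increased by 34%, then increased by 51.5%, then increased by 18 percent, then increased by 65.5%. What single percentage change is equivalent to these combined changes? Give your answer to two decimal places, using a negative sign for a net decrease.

296.46%

A 34% increase multiplies by 1.34.
Then a 51.5% increase: 1.34 × 1.515 = 2.0301.
Then an 18% increase: 2.0301 × 1.18 = 2.395518.
Then a 65.5% increase: 2.395518 × 1.655 = 3.96458229.
Overall factor 3.96458229, i.e. 296.46%.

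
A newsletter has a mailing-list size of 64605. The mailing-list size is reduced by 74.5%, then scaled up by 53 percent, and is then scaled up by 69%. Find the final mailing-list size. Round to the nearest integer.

42598

After the 74.5% decrease: 64605 × 0.255 = 16474.275.
53% increase: 16474.275 × 1.53 = 25205.64075.
Apply the 69% increase: 25205.64075 × 1.69 = 42597.5328675 ≈ 42598.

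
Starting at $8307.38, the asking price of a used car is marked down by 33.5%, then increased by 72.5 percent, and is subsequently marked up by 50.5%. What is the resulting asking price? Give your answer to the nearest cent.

Each change multiplies by a factor: 0.665 × 1.725 × 1.505 = 1.726423125.
$8307.38 × 1.726423125 = $14342.0529401625 ≈ $14342.05.

$14342.05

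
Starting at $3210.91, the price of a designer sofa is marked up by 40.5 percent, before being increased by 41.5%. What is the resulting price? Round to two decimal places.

Each change multiplies by a factor: 1.405 × 1.415 = 1.988075.
$3210.91 × 1.988075 = $6383.52989825 ≈ $6383.53.

$6383.53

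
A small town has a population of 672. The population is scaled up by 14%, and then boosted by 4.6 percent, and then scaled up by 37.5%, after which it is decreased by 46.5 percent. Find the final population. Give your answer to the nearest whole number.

589

After the 14% increase: 672 × 1.14 = 766.08.
4.6% increase: 766.08 × 1.046 = 801.31968.
37.5% increase: 801.31968 × 1.375 = 1101.81456.
After the 46.5% decrease: 1101.81456 × 0.535 = 589.4707896 ≈ 589.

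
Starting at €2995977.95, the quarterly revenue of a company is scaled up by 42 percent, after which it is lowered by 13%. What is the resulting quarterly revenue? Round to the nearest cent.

Each change multiplies by a factor: 1.42 × 0.87 = 1.2354.
€2995977.95 × 1.2354 = €3701231.15943 ≈ €3701231.16.

€3701231.16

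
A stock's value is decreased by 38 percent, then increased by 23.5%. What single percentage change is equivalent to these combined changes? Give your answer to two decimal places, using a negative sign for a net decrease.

The combined multiplier is 0.62 × 1.235 = 0.7657.
That corresponds to a decrease of 23.43%.

-23.43%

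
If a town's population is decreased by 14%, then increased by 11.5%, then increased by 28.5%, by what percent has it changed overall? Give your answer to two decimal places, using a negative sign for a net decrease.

The combined multiplier is 0.86 × 1.115 × 1.285 = 1.2321865.
That corresponds to an increase of 23.22%.

23.22%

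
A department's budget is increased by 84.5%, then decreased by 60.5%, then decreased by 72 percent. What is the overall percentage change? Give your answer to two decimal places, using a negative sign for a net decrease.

-79.59%

An 84.5% increase multiplies by 1.845.
Then a 60.5% decrease: 1.845 × 0.395 = 0.728775.
Then a 72% decrease: 0.728775 × 0.28 = 0.204057.
Overall factor 0.204057, i.e. -79.59%.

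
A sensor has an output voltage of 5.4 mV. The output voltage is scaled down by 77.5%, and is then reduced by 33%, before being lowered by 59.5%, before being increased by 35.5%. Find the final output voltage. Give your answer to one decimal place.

Each change multiplies by a factor: 0.225 × 0.67 × 0.405 × 1.355 = 0.08272783125.
5.4 × 0.08272783125 = 0.44673028875 ≈ 0.4.

0.4 mV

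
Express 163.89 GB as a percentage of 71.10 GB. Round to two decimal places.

163.89 GB ÷ 71.10 GB ≈ 230.51%.

230.51%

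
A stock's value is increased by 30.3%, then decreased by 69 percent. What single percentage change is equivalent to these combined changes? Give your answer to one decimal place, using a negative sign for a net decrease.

-59.6%

The combined multiplier is 1.303 × 0.31 = 0.40393.
That corresponds to a decrease of 59.6%.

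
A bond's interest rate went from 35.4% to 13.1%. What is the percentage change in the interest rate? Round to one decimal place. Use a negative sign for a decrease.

-63.0%

The change is 13.1 − 35.4 = -22.3 percentage points.
Relative to the original 35.4%, that is -22.3 ÷ 35.4 ≈ -63.0%.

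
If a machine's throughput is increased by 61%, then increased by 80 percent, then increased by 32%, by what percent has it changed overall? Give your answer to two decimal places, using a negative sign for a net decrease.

A 61% increase multiplies by 1.61.
Then an 80% increase: 1.61 × 1.8 = 2.898.
Then a 32% increase: 2.898 × 1.32 = 3.82536.
Overall factor 3.82536, i.e. 282.54%.

282.54%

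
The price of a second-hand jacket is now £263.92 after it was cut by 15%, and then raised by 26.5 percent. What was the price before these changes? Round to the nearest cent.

The overall multiplier applied was 0.85 × 1.265 = 1.07525.
So the original price was £263.92 ÷ 1.07525 ≈ £245.45.

£245.45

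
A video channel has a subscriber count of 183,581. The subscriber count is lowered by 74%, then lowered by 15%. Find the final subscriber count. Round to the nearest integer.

40,571

Each change multiplies by a factor: 0.26 × 0.85 = 0.221.
183,581 × 0.221 = 40571.401 ≈ 40,571.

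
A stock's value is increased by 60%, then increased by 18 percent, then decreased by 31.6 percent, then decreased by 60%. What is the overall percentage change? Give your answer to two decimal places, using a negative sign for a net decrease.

-48.34%

The combined multiplier is 1.6 × 1.18 × 0.684 × 0.4 = 0.5165568.
That corresponds to a decrease of 48.34%.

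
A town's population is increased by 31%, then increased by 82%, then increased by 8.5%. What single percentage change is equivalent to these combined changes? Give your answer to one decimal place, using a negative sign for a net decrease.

A 31% increase multiplies by 1.31.
Then an 82% increase: 1.31 × 1.82 = 2.3842.
Then an 8.5% increase: 2.3842 × 1.085 = 2.586857.
Overall factor 2.586857, i.e. 158.7%.

158.7%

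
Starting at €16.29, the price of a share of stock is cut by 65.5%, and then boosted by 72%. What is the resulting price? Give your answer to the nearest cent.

Each change multiplies by a factor: 0.345 × 1.72 = 0.5934.
€16.29 × 0.5934 = €9.666486 ≈ €9.67.

€9.67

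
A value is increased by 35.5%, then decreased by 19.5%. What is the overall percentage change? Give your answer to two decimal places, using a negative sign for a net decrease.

9.08%

The combined multiplier is 1.355 × 0.805 = 1.090775.
That corresponds to an increase of 9.08%.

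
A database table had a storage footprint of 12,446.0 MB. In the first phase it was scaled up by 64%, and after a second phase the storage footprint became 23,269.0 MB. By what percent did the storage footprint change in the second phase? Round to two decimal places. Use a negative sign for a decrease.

After the first phase: 12,446.0 × 1.64 = 20411.44.
Second-phase multiplier: 23,269.0 ÷ 20411.44 ≈ 1.139998.
That is a change of 14.00%.

14.00%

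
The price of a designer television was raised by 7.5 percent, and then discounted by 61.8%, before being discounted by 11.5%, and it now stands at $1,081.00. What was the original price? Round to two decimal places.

The overall multiplier applied was 1.075 × 0.382 × 0.885 = 0.36342525.
So the original price was $1,081.00 ÷ 0.36342525 ≈ $2,974.48.

$2,974.48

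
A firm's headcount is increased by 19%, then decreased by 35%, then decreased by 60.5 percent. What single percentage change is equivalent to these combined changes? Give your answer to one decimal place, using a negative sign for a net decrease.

A 19% increase multiplies by 1.19.
Then a 35% decrease: 1.19 × 0.65 = 0.7735.
Then a 60.5% decrease: 0.7735 × 0.395 = 0.3055325.
Overall factor 0.3055325, i.e. -69.4%.

-69.4%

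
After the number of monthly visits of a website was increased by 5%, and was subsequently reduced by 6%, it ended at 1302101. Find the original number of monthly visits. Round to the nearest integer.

1319251

The overall multiplier applied was 1.05 × 0.94 = 0.987.
So the original number of monthly visits was 1302101 ÷ 0.987 ≈ 1319251.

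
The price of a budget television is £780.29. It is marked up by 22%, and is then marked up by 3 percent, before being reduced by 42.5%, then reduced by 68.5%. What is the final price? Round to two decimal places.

£177.60

Apply the 22% increase: £780.29 × 1.22 = £951.9538.
After the 3% increase: £951.9538 × 1.03 = £980.512414.
After the 42.5% decrease: £980.512414 × 0.575 = £563.79463805.
68.5% decrease: £563.79463805 × 0.315 = £177.59531098575 ≈ £177.60.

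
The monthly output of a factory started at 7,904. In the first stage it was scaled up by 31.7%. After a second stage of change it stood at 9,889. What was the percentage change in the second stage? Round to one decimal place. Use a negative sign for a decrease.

After the first stage: 7,904 × 1.317 = 10409.568.
Second-stage multiplier: 9,889 ÷ 10409.568 ≈ 0.94999.
That is a change of -5.0%.

-5.0%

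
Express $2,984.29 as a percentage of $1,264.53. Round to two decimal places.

236.00%

$2,984.29 ÷ $1,264.53 ≈ 236.00%.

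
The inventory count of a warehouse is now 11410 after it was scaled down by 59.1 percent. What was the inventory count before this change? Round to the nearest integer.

27897

The overall multiplier applied was 0.409.
So the original inventory count was 11410 ÷ 0.409 ≈ 27897.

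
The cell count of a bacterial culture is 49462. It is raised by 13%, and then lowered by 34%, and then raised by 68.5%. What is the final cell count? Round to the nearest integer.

62158

After the 13% increase: 49462 × 1.13 = 55892.06.
After the 34% decrease: 55892.06 × 0.66 = 36888.7596.
After the 68.5% increase: 36888.7596 × 1.685 = 62157.559926 ≈ 62158.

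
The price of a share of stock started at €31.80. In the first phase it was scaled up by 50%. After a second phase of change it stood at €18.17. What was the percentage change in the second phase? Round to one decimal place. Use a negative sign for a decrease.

-61.9%

After the first phase: €31.80 × 1.5 = €47.7.
Second-phase multiplier: €18.17 ÷ €47.7 ≈ 0.38092.
That is a change of -61.9%.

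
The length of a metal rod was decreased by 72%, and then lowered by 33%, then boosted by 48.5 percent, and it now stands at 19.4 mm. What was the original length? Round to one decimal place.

The overall multiplier applied was 0.28 × 0.67 × 1.485 = 0.278586.
So the original length was 19.4 ÷ 0.278586 ≈ 69.6 mm.

69.6 mm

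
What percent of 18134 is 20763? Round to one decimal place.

20763 ÷ 18134 ≈ 114.5%.

114.5%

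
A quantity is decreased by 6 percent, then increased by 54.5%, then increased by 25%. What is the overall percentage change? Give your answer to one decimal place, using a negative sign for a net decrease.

81.5%

A 6% decrease multiplies by 0.94.
Then a 54.5% increase: 0.94 × 1.545 = 1.4523.
Then a 25% increase: 1.4523 × 1.25 = 1.815375.
Overall factor 1.815375, i.e. 81.5%.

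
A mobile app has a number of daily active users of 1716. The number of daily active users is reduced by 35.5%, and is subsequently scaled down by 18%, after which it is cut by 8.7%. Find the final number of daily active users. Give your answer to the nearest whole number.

Each change multiplies by a factor: 0.645 × 0.82 × 0.913 = 0.4828857.
1716 × 0.4828857 = 828.6318612 ≈ 829.

829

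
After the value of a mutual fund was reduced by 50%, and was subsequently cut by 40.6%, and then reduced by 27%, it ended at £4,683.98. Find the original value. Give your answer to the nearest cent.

Undoing the 27% decrease: £4,683.98 ÷ 0.73 ≈ £6416.410959.
Undoing the 40.6% decrease: £6416.410959 ÷ 0.594 ≈ £10802.038652.
Undoing the 50% decrease: £10802.038652 ÷ 0.5 ≈ £21,604.08.

£21,604.08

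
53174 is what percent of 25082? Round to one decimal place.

212.0%

53174 ÷ 25082 ≈ 212.0%.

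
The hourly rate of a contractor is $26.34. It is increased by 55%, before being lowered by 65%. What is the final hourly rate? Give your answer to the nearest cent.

$14.29

55% increase: $26.34 × 1.55 = $40.827.
Apply the 65% decrease: $40.827 × 0.35 = $14.28945 ≈ $14.29.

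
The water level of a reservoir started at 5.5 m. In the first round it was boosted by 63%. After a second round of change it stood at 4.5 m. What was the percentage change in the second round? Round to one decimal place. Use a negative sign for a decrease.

After the first round: 5.5 × 1.63 = 8.965.
Second-round multiplier: 4.5 ÷ 8.965 ≈ 0.50195.
That is a change of -49.8%.

-49.8%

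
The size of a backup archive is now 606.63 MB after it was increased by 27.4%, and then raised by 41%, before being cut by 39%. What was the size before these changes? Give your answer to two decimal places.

The overall multiplier applied was 1.274 × 1.41 × 0.61 = 1.0957674.
So the original size was 606.63 ÷ 1.0957674 ≈ 553.61 MB.

553.61 MB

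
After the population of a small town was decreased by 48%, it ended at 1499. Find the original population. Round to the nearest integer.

2883

The overall multiplier applied was 0.52.
So the original population was 1499 ÷ 0.52 ≈ 2883.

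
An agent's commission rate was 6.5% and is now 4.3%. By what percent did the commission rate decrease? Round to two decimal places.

The change is 4.3 − 6.5 = -2.2 percentage points.
Relative to the original 6.5%, that is -2.2 ÷ 6.5 ≈ -33.85%.
So the commission rate fell by 33.85%.

33.85%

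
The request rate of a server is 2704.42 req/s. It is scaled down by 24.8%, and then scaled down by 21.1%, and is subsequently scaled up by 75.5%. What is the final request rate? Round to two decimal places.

2816.09 req/s

After the 24.8% decrease: 2704.42 × 0.752 = 2033.72384.
Apply the 21.1% decrease: 2033.72384 × 0.789 = 1604.60810976.
After the 75.5% increase: 1604.60810976 × 1.755 = 2816.0872326288 ≈ 2816.09.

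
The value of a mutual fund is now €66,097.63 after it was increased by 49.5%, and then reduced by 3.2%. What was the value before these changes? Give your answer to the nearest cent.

€45,674.03

Undoing the 3.2% decrease: €66,097.63 ÷ 0.968 ≈ €68282.67562.
Undoing the 49.5% increase: €68282.67562 ÷ 1.495 ≈ €45,674.03.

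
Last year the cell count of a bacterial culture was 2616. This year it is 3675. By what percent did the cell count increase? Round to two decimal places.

Change: 3675 − 2616 = 1059.
Relative to the original: 1059 ÷ 2616 ≈ 40.48%.
So the cell count increased by 40.48%.

40.48%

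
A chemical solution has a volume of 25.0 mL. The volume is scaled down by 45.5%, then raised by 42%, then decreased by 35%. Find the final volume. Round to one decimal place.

After the 45.5% decrease: 25.0 × 0.545 = 13.625.
42% increase: 13.625 × 1.42 = 19.3475.
35% decrease: 19.3475 × 0.65 = 12.575875 ≈ 12.6.

12.6 mL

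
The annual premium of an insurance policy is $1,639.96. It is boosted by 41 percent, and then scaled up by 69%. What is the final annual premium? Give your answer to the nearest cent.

$3,907.86

41% increase: $1,639.96 × 1.41 = $2312.3436.
69% increase: $2312.3436 × 1.69 = $3907.860684 ≈ $3,907.86.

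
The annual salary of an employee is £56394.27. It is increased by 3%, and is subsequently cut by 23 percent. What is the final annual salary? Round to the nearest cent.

£44726.30

Each change multiplies by a factor: 1.03 × 0.77 = 0.7931.
£56394.27 × 0.7931 = £44726.295537 ≈ £44726.30.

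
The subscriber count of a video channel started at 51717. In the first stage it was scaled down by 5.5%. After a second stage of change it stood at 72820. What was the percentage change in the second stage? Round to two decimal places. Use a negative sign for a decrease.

After the first stage: 51717 × 0.945 = 48872.565.
Second-stage multiplier: 72820 ÷ 48872.565 ≈ 1.489998.
That is a change of 49.00%.

49.00%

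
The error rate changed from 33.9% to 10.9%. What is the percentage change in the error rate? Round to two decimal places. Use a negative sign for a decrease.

-67.85%

The change is 10.9 − 33.9 = -23.0 percentage points.
Relative to the original 33.9%, that is -23.0 ÷ 33.9 ≈ -67.85%.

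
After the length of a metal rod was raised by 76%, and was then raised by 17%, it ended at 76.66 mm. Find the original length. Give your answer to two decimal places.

The overall multiplier applied was 1.76 × 1.17 = 2.0592.
So the original length was 76.66 ÷ 2.0592 ≈ 37.23 mm.

37.23 mm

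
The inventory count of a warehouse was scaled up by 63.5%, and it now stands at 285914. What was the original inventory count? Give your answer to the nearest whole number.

174871

The overall multiplier applied was 1.635.
So the original inventory count was 285914 ÷ 1.635 ≈ 174871.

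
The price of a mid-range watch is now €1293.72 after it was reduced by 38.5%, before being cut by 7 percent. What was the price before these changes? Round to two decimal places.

The overall multiplier applied was 0.615 × 0.93 = 0.57195.
So the original price was €1293.72 ÷ 0.57195 ≈ €2261.95.

€2261.95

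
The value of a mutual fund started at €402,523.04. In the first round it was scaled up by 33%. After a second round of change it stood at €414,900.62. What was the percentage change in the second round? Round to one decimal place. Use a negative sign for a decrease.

After the first round: €402,523.04 × 1.33 = €535355.6432.
Second-round multiplier: €414,900.62 ÷ €535355.6432 ≈ 0.775.
That is a change of -22.5%.

-22.5%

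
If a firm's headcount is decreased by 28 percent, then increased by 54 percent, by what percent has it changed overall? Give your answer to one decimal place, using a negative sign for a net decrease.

A 28% decrease multiplies by 0.72.
Then a 54% increase: 0.72 × 1.54 = 1.1088.
Overall factor 1.1088, i.e. 10.9%.

10.9%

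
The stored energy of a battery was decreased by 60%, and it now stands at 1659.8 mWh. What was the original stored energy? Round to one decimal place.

4149.5 mWh

The overall multiplier applied was 0.4.
So the original stored energy was 1659.8 ÷ 0.4 = 4149.5 mWh.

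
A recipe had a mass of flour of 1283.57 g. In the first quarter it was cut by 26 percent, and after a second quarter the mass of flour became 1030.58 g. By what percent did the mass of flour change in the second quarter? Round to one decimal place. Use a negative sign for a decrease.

8.5%

After the first quarter: 1283.57 × 0.74 = 949.8418.
Second-quarter multiplier: 1030.58 ÷ 949.8418 ≈ 1.085.
That is a change of 8.5%.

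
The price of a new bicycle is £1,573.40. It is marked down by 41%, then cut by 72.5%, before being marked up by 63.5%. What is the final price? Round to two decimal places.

Each change multiplies by a factor: 0.59 × 0.275 × 1.635 = 0.26527875.
£1,573.40 × 0.26527875 = £417.38958525 ≈ £417.39.

£417.39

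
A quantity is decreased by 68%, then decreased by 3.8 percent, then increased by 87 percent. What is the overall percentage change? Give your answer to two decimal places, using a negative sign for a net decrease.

The combined multiplier is 0.32 × 0.962 × 1.87 = 0.5756608.
That corresponds to a decrease of 42.43%.

-42.43%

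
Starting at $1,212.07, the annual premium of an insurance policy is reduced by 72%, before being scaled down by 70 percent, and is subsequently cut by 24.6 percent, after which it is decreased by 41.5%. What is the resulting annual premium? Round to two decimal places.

$44.91

72% decrease: $1,212.07 × 0.28 = $339.3796.
70% decrease: $339.3796 × 0.3 = $101.81388.
24.6% decrease: $101.81388 × 0.754 = $76.76766552.
After the 41.5% decrease: $76.76766552 × 0.585 = $44.9090843292 ≈ $44.91.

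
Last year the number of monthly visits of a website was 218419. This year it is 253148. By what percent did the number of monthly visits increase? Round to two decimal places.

15.90%

Change: 253148 − 218419 = 34729.
Relative to the original: 34729 ÷ 218419 ≈ 15.90%.
So the number of monthly visits increased by 15.90%.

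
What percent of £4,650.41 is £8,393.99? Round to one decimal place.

£8,393.99 ÷ £4,650.41 ≈ 180.5%.

180.5%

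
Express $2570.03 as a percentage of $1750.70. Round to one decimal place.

146.8%

$2570.03 ÷ $1750.70 ≈ 146.8%.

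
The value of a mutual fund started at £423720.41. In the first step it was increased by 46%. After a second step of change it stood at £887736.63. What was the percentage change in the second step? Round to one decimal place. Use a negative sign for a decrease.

43.5%

After the first step: £423720.41 × 1.46 = £618631.7986.
Second-step multiplier: £887736.63 ÷ £618631.7986 ≈ 1.435.
That is a change of 43.5%.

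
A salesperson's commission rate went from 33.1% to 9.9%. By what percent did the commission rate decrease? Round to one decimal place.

The change is 9.9 − 33.1 = -23.2 percentage points.
Relative to the original 33.1%, that is -23.2 ÷ 33.1 ≈ -70.1%.
So the commission rate fell by 70.1%.

70.1%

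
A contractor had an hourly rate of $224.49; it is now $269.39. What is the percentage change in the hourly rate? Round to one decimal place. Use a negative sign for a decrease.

Change: $269.39 − $224.49 = $44.90.
Relative to the original: $44.90 ÷ $224.49 ≈ 20.0%.

20.0%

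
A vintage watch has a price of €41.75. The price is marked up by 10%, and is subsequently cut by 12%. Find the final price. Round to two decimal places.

After the 10% increase: €41.75 × 1.1 = €45.925.
12% decrease: €45.925 × 0.88 = €40.414 ≈ €40.41.

€40.41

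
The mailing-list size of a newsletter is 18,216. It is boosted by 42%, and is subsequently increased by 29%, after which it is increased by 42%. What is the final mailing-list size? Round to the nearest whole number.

47,383

Apply the 42% increase: 18,216 × 1.42 = 25866.72.
Apply the 29% increase: 25866.72 × 1.29 = 33368.0688.
After the 42% increase: 33368.0688 × 1.42 = 47382.657696 ≈ 47,383.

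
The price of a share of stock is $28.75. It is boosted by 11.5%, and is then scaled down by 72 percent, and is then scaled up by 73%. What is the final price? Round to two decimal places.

11.5% increase: $28.75 × 1.115 = $32.05625.
After the 72% decrease: $32.05625 × 0.28 = $8.97575.
Apply the 73% increase: $8.97575 × 1.73 = $15.5280475 ≈ $15.53.

$15.53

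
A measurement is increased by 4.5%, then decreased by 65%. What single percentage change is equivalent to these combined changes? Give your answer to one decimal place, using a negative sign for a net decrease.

A 4.5% increase multiplies by 1.045.
Then a 65% decrease: 1.045 × 0.35 = 0.36575.
Overall factor 0.36575, i.e. -63.4%.

-63.4%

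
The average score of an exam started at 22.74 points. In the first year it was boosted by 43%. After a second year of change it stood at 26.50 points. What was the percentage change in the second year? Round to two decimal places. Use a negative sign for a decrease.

-18.51%

After the first year: 22.74 × 1.43 = 32.5182.
Second-year multiplier: 26.50 ÷ 32.5182 ≈ 0.814928.
That is a change of -18.51%.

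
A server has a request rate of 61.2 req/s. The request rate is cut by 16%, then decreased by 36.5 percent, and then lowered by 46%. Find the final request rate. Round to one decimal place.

Apply the 16% decrease: 61.2 × 0.84 = 51.408.
Apply the 36.5% decrease: 51.408 × 0.635 = 32.64408.
Apply the 46% decrease: 32.64408 × 0.54 = 17.6278032 ≈ 17.6.

17.6 req/s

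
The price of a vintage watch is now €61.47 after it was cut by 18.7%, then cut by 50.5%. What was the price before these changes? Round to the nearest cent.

€152.75

Undoing the 50.5% decrease: €61.47 ÷ 0.495 ≈ €124.181818.
Undoing the 18.7% decrease: €124.181818 ÷ 0.813 ≈ €152.75.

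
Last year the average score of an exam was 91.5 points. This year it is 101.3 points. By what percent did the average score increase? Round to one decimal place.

Change: 101.3 − 91.5 = 9.8.
Relative to the original: 9.8 ÷ 91.5 ≈ 10.7%.
So the average score increased by 10.7%.

10.7%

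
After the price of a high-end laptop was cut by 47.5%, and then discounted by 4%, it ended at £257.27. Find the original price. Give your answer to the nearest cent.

£510.46

Undoing the 4% decrease: £257.27 ÷ 0.96 ≈ £267.989583.
Undoing the 47.5% decrease: £267.989583 ÷ 0.525 ≈ £510.46.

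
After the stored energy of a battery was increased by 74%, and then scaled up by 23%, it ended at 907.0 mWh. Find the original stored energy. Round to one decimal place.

423.8 mWh

The overall multiplier applied was 1.74 × 1.23 = 2.1402.
So the original stored energy was 907.0 ÷ 2.1402 ≈ 423.8 mWh.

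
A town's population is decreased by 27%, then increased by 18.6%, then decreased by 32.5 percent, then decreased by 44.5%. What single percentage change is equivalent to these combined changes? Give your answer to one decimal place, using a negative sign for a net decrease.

-67.6%

A 27% decrease multiplies by 0.73.
Then an 18.6% increase: 0.73 × 1.186 = 0.86578.
Then a 32.5% decrease: 0.86578 × 0.675 = 0.5844015.
Then a 44.5% decrease: 0.5844015 × 0.555 = 0.3243428325.
Overall factor 0.3243428325, i.e. -67.6%.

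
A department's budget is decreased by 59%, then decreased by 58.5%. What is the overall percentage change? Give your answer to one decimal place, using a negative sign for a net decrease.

-83.0%

A 59% decrease multiplies by 0.41.
Then a 58.5% decrease: 0.41 × 0.415 = 0.17015.
Overall factor 0.17015, i.e. -83.0%.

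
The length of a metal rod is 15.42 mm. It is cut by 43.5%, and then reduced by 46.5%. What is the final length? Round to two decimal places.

4.66 mm

After the 43.5% decrease: 15.42 × 0.565 = 8.7123.
Apply the 46.5% decrease: 8.7123 × 0.535 = 4.6610805 ≈ 4.66.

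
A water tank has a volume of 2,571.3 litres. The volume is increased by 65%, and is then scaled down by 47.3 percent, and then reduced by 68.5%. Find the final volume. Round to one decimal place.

704.3 litres

Apply the 65% increase: 2,571.3 × 1.65 = 4242.645.
47.3% decrease: 4242.645 × 0.527 = 2235.873915.
Apply the 68.5% decrease: 2235.873915 × 0.315 = 704.300283225 ≈ 704.3.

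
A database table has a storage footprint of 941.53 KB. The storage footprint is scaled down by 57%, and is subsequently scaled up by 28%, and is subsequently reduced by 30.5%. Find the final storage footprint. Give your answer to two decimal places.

Each change multiplies by a factor: 0.43 × 1.28 × 0.695 = 0.382528.
941.53 × 0.382528 = 360.16158784 ≈ 360.16.

360.16 KB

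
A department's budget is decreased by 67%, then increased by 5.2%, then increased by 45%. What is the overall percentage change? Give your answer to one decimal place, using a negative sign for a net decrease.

The combined multiplier is 0.33 × 1.052 × 1.45 = 0.503382.
That corresponds to a decrease of 49.7%.

-49.7%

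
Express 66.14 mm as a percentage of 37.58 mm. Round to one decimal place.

176.0%

66.14 mm ÷ 37.58 mm ≈ 176.0%.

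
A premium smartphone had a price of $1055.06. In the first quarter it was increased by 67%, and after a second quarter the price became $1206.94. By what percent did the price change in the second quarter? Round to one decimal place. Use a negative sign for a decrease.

After the first quarter: $1055.06 × 1.67 = $1761.9502.
Second-quarter multiplier: $1206.94 ÷ $1761.9502 ≈ 0.685.
That is a change of -31.5%.

-31.5%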